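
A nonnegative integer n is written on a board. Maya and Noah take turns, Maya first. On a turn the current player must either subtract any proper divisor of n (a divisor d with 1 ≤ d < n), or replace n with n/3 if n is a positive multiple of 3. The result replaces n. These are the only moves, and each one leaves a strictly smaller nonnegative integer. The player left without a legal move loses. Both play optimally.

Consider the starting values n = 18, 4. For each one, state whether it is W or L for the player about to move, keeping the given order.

Work bottom-up. With no move the player to move loses. Otherwise the position is W if at least one move leads to an L position for the opponent, and L if every move leads to a W.
n=0: no move → L
n=1: no move → L
n=2: can move to 1, which is L ⇒ W
n=3: can move to 1, which is L ⇒ W
n=4: moves to 2(W), 3(W); every one is W ⇒ L
n=5: can move to 4, which is L ⇒ W
n=6: can move to 4, which is L ⇒ W
n=7: the only move is to 6(W), a W ⇒ L
n=8: can move to 4, which is L ⇒ W
n=9: moves to 3(W), 6(W), 8(W); every one is W ⇒ L
n=10: can move to 9, which is L ⇒ W
n=11: the only move is to 10(W), a W ⇒ L
n=12: can move to 4, which is L ⇒ W
n=13: the only move is to 12(W), a W ⇒ L
n=14: can move to 7, which is L ⇒ W
n=15: moves to 5(W), 10(W), 12(W), 14(W); every one is W ⇒ L
n=16: can move to 15, which is L ⇒ W
n=17: the only move is to 16(W), a W ⇒ L
n=18: can move to 9, which is L ⇒ W

18: W, 4: L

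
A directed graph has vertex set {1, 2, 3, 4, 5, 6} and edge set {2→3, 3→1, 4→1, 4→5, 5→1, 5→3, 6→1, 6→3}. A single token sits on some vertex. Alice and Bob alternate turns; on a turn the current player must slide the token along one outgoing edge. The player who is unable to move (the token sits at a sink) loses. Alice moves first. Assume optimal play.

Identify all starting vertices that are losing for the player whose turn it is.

Positions with no move are L. A position that does have a move is losing for the player to move precisely when every available move leads to a winning position for the opponent. Fill in the labels:
Every edge goes from a vertex to one that appears earlier in the order 1, 3, 6, 5, 2, 4, so processing vertices in that order labels each vertex after all of its successors.
1: no outgoing edge → L
3: W (go to 1, an L position)
6: W (go to 1, an L position)
5: W (go to 1, an L position)
2: L (sole option 3(W) is W)
4: W (go to 1, an L position)
The losing starting vertices are exactly the entries labelled L in this table (2 of them).

1, 2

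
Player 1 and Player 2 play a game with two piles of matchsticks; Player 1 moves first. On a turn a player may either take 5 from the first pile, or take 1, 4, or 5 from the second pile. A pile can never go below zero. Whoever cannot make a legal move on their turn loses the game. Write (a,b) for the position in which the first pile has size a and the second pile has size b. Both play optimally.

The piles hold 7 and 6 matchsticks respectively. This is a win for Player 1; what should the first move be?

Move to (7,1).

Classify positions by backward induction: terminal positions (no move available) are L. From any other position, the mover wins iff some move reaches an L.
No move ever increases a pile, so every position that can arise here has a ≤ 7 and b ≤ 6; it is enough to label the cells with 0 ≤ a ≤ 7 and 0 ≤ b ≤ 6.
Every move lowers a or b (never raises either), so fill the grid row by row in increasing a, and left to right within a row: each cell's successors are then already labelled.
      b=0  b=1  b=2  b=3  b=4  b=5  b=6
a=0:    L    W    L    W    W    W    W
a=1:    L    W    L    W    W    W    W
a=2:    L    W    L    W    W    W    W
a=3:    L    W    L    W    W    W    W
a=4:    L    W    L    W    W    W    W
a=5:    W    L    W    L    W    W    W
a=6:    W    L    W    L    W    W    W
a=7:    W    L    W    L    W    W    W
Cells with no legal move (terminal, hence L): (0,0), (1,0), (2,0), (3,0), (4,0).
The remaining L cells, each justified by listing all of its moves:
(0,2): the only move is to (0,1)(W), a W ⇒ L
(1,2): the only move is to (1,1)(W), a W ⇒ L
(2,2): the only move is to (2,1)(W), a W ⇒ L
(3,2): the only move is to (3,1)(W), a W ⇒ L
(4,2): the only move is to (4,1)(W), a W ⇒ L
(5,1): moves to (0,1)(W), (5,0)(W); every one is W ⇒ L
(5,3): moves to (0,3)(W), (5,2)(W); every one is W ⇒ L
(6,1): moves to (1,1)(W), (6,0)(W); every one is W ⇒ L
(6,3): moves to (1,3)(W), (6,2)(W); every one is W ⇒ L
(7,1): moves to (2,1)(W), (7,0)(W); every one is W ⇒ L
(7,3): moves to (2,3)(W), (7,2)(W); every one is W ⇒ L
Every other cell has at least one move into one of the L cells above, so it is W.
From (7,6), the L positions reachable in one move are: (7,1).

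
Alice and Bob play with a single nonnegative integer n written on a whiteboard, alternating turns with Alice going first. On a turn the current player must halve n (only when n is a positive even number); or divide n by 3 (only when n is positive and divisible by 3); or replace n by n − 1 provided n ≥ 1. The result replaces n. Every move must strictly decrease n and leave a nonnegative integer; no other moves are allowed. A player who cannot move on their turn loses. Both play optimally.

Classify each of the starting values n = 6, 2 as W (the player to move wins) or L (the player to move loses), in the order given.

6: W, 2: L

Use the standard recursion: the mover loses at a terminal position; elsewhere, the mover wins exactly when some move hands the opponent an L position.
n=0: no move → L
n=1: W (go to 0, an L position)
n=2: L (sole option 1(W) is W)
n=3: W (go to 2, an L position)
n=4: W (go to 2, an L position)
n=5: L (sole option 4(W) is W)
n=6: W (go to 2, an L position)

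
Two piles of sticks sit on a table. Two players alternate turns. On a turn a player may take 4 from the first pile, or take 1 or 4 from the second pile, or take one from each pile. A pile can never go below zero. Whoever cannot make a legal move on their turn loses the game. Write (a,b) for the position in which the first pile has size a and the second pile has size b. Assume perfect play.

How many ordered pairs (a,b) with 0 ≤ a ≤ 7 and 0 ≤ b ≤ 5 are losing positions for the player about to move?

Label each position W (a win for the player to move) or L (a loss). A position with no legal move is L; any other position is W exactly when some move reaches an L, and L when every move reaches a W.
Every move lowers a or b (never raises either), so fill the grid row by row in increasing a, and left to right within a row: each cell's successors are then already labelled.
      b=0  b=1  b=2  b=3  b=4  b=5
a=0:    L    W    L    W    W    L
a=1:    L    W    L    W    W    L
a=2:    L    W    L    W    W    L
a=3:    L    W    L    W    W    L
a=4:    W    W    W    W    L    W
a=5:    W    L    W    L    W    W
a=6:    W    L    W    L    W    W
a=7:    W    L    W    L    W    W
Cells with no legal move (terminal, hence L): (0,0), (1,0), (2,0), (3,0).
The remaining L cells, each justified by listing all of its moves:
(0,2): the only move is to (0,1)(W), a W ⇒ L
(0,5): moves to (0,4)(W), (0,1)(W); every one is W ⇒ L
(1,2): moves to (1,1)(W), (0,1)(W); every one is W ⇒ L
(1,5): moves to (1,4)(W), (1,1)(W), (0,4)(W); every one is W ⇒ L
(2,2): moves to (2,1)(W), (1,1)(W); every one is W ⇒ L
(2,5): moves to (2,4)(W), (2,1)(W), (1,4)(W); every one is W ⇒ L
(3,2): moves to (3,1)(W), (2,1)(W); every one is W ⇒ L
(3,5): moves to (3,4)(W), (3,1)(W), (2,4)(W); every one is W ⇒ L
(4,4): moves to (0,4)(W), (4,3)(W), (4,0)(W), (3,3)(W); every one is W ⇒ L
(5,1): moves to (1,1)(W), (5,0)(W), (4,0)(W); every one is W ⇒ L
(5,3): moves to (1,3)(W), (5,2)(W), (4,2)(W); every one is W ⇒ L
(6,1): moves to (2,1)(W), (6,0)(W), (5,0)(W); every one is W ⇒ L
(6,3): moves to (2,3)(W), (6,2)(W), (5,2)(W); every one is W ⇒ L
(7,1): moves to (3,1)(W), (7,0)(W), (6,0)(W); every one is W ⇒ L
(7,3): moves to (3,3)(W), (7,2)(W), (6,2)(W); every one is W ⇒ L
Every other cell has at least one move into one of the L cells above, so it is W.
L cells per row: a=0: 3, a=1: 3, a=2: 3, a=3: 3, a=4: 1, a=5: 2, a=6: 2, a=7: 2; total 19.

19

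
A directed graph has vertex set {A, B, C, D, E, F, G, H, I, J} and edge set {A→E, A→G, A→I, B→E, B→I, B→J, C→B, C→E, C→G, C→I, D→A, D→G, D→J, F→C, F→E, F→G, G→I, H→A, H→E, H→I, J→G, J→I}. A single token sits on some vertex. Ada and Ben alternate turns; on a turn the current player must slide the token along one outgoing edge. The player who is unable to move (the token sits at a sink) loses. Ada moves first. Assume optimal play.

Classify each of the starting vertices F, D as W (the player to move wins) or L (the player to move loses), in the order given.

Work bottom-up. With no move the player to move loses. Otherwise the position is W if at least one move leads to an L position for the opponent, and L if every move leads to a W.
Every edge goes from a vertex to one that appears earlier in the order E, I, G, J, A, B, H, C, F, D, so processing vertices in that order labels each vertex after all of its successors.
E: no outgoing edge → L
I: no outgoing edge → L
G: W (go to I, an L position)
J: W (go to I, an L position)
A: W (go to I, an L position)
B: W (go to I, an L position)
H: W (go to I, an L position)
C: W (go to I, an L position)
F: W (go to E, an L position)
D: L (options A(W), J(W), G(W) are all W)

F: W, D: L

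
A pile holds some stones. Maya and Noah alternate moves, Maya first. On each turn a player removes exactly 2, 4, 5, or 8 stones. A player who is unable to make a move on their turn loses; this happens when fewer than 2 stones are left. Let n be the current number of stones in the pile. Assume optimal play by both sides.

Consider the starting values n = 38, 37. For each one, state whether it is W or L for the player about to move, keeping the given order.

38: W, 37: L

Build the W/L table. Terminal = L. A non-terminal position is W if it has a move to some L; otherwise it is L.
n=0: no move → L
n=1: no move → L
n=2: W (go to 0, an L position)
n=3: W (go to 1, an L position)
n=4: W (go to 0, an L position)
n=5: W (go to 1, an L position)
n=6: W (go to 1, an L position)
n=7: L (options 5(W), 3(W), 2(W) are all W)
n=8: W (go to 0, an L position)
n=9: W (go to 7, an L position)
n=10: L (options 8(W), 6(W), 5(W), 2(W) are all W)
n=11: W (go to 7, an L position)
n=12: W (go to 10, an L position)
n=13: L (options 11(W), 9(W), 8(W), 5(W) are all W)
n=14: W (go to 10, an L position)
n=15: W (go to 13, an L position)
n=16: L (options 14(W), 12(W), 11(W), 8(W) are all W)
n=17: W (go to 13, an L position)
n=18: W (go to 16, an L position)
n=19: L (options 17(W), 15(W), 14(W), 11(W) are all W)
n=20: W (go to 16, an L position)
n=21: W (go to 19, an L position)
n=22: L (options 20(W), 18(W), 17(W), 14(W) are all W)
n=23: W (go to 19, an L position)
n=24: W (go to 22, an L position)
n=25: L (options 23(W), 21(W), 20(W), 17(W) are all W)
n=26: W (go to 22, an L position)
n=27: W (go to 25, an L position)
n=28: L (options 26(W), 24(W), 23(W), 20(W) are all W)
n=29: W (go to 25, an L position)
n=30: W (go to 28, an L position)
n=31: L (options 29(W), 27(W), 26(W), 23(W) are all W)
n=32: W (go to 28, an L position)
n=33: W (go to 31, an L position)
n=34: L (options 32(W), 30(W), 29(W), 26(W) are all W)
n=35: W (go to 31, an L position)
n=36: W (go to 34, an L position)
n=37: L (options 35(W), 33(W), 32(W), 29(W) are all W)
n=38: W (go to 34, an L position)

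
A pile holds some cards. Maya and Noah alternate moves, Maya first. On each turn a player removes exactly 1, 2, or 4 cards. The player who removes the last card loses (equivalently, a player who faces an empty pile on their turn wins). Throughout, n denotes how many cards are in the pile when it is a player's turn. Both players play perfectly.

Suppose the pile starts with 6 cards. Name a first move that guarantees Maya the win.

Remove 2, leaving 4.

Use the standard recursion: the mover wins at a terminal position; elsewhere, the mover wins exactly when some move hands the opponent an L position.
n=0: no move; the opponent has just taken the last card and therefore loses → W
n=1: only reaches 0(W), which is W → L
n=2: reaches L-position 1 → W
n=3: reaches L-position 1 → W
n=4: only reaches 3(W), 2(W), 0(W), all W → L
n=5: reaches L-position 4 → W
n=6: reaches L-position 4 → W
From 6, the L positions reachable in one move are: 4.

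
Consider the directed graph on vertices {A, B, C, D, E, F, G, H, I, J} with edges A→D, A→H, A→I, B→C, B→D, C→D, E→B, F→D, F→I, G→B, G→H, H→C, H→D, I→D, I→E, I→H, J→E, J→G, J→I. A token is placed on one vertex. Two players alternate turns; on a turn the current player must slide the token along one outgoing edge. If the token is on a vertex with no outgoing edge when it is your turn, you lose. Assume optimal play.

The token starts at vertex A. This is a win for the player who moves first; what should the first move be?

Move to D.

Work bottom-up. With no move the player to move loses. Otherwise the position is W if at least one move leads to an L position for the opponent, and L if every move leads to a W.
Every edge goes from a vertex to one that appears earlier in the order D, C, B, E, H, I, A, G, F, J, so processing vertices in that order labels each vertex after all of its successors.
D: no outgoing edge → L
C: →D(L), so W
B: →D(L), so W
E: →B(W) only, which is W, so L
H: →D(L), so W
I: →E(L), so W
A: →D(L), so W
G: →H(W), B(W) — all W, so L
F: →D(L), so W
J: →G(L), so W
From A, the L positions reachable in one move are: D.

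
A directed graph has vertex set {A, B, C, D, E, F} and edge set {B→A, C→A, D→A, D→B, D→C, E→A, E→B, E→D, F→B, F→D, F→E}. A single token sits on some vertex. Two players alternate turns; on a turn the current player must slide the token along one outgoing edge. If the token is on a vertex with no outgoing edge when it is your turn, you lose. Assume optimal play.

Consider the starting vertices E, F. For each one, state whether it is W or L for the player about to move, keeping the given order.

Positions with no move are L. A position that does have a move is losing for the player to move precisely when every available move leads to a winning position for the opponent. Fill in the labels:
Every edge goes from a vertex to one that appears earlier in the order A, B, C, D, E, F, so processing vertices in that order labels each vertex after all of its successors.
A: no outgoing edge → L
B: reaches L-position A → W
C: reaches L-position A → W
D: reaches L-position A → W
E: reaches L-position A → W
F: only reaches E(W), D(W), B(W), all W → L

E: W, F: L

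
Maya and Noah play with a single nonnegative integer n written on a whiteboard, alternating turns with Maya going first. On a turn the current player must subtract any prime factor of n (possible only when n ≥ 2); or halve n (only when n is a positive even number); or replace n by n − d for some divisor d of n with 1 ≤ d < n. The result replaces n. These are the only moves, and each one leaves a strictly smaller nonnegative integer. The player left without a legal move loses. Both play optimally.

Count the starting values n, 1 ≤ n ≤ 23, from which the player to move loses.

5

Positions with no move are L. A position that does have a move is losing for the player to move precisely when every available move leads to a winning position for the opponent. Fill in the labels:
n=0: no move → L
n=1: no move → L
n=2: →0(L), so W
n=3: →0(L), so W
n=4: →2(W), 3(W) — all W, so L
n=5: →0(L), so W
n=6: →4(L), so W
n=7: →0(L), so W
n=8: →4(L), so W
n=9: →6(W), 8(W) — all W, so L
n=10: →9(L), so W
n=11: →0(L), so W
n=12: →9(L), so W
n=13: →0(L), so W
n=14: →7(W), 12(W), 13(W) — all W, so L
n=15: →14(L), so W
n=16: →14(L), so W
n=17: →0(L), so W
n=18: →9(L), so W
n=19: →0(L), so W
n=20: →10(W), 15(W), 16(W), 18(W), 19(W) — all W, so L
n=21: →14(L), so W
n=22: →20(L), so W
n=23: →0(L), so W
L entries with 1 ≤ n ≤ 23 (n=0 is outside the asked range and is not counted): n = 1, 4, 9, 14, 20; that makes 5.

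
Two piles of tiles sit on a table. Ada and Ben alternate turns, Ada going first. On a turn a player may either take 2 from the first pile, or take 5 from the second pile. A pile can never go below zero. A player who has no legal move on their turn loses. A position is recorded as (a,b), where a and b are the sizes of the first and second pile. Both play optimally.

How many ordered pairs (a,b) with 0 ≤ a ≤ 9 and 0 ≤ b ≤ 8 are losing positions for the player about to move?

Classify positions by backward induction: terminal positions (no move available) are L. From any other position, the mover wins iff some move reaches an L.
Every move lowers a or b (never raises either), so fill the grid row by row in increasing a, and left to right within a row: each cell's successors are then already labelled.
      b=0  b=1  b=2  b=3  b=4  b=5  b=6  b=7  b=8
a=0:    L    L    L    L    L    W    W    W    W
a=1:    L    L    L    L    L    W    W    W    W
a=2:    W    W    W    W    W    L    L    L    L
a=3:    W    W    W    W    W    L    L    L    L
a=4:    L    L    L    L    L    W    W    W    W
a=5:    L    L    L    L    L    W    W    W    W
a=6:    W    W    W    W    W    L    L    L    L
a=7:    W    W    W    W    W    L    L    L    L
a=8:    L    L    L    L    L    W    W    W    W
a=9:    L    L    L    L    L    W    W    W    W
Cells with no legal move (terminal, hence L): (0,0), (0,1), (0,2), (0,3), (0,4), (1,0), (1,1), (1,2), (1,3), (1,4).
The remaining L cells, each justified by listing all of its moves:
(2,5): →(0,5)(W), (2,0)(W) — all W, so L
(2,6): →(0,6)(W), (2,1)(W) — all W, so L
(2,7): →(0,7)(W), (2,2)(W) — all W, so L
(2,8): →(0,8)(W), (2,3)(W) — all W, so L
(3,5): →(1,5)(W), (3,0)(W) — all W, so L
(3,6): →(1,6)(W), (3,1)(W) — all W, so L
(3,7): →(1,7)(W), (3,2)(W) — all W, so L
(3,8): →(1,8)(W), (3,3)(W) — all W, so L
(4,0): →(2,0)(W) only, which is W, so L
(4,1): →(2,1)(W) only, which is W, so L
(4,2): →(2,2)(W) only, which is W, so L
(4,3): →(2,3)(W) only, which is W, so L
(4,4): →(2,4)(W) only, which is W, so L
(5,0): →(3,0)(W) only, which is W, so L
(5,1): →(3,1)(W) only, which is W, so L
(5,2): →(3,2)(W) only, which is W, so L
(5,3): →(3,3)(W) only, which is W, so L
(5,4): →(3,4)(W) only, which is W, so L
(6,5): →(4,5)(W), (6,0)(W) — all W, so L
(6,6): →(4,6)(W), (6,1)(W) — all W, so L
(6,7): →(4,7)(W), (6,2)(W) — all W, so L
(6,8): →(4,8)(W), (6,3)(W) — all W, so L
(7,5): →(5,5)(W), (7,0)(W) — all W, so L
(7,6): →(5,6)(W), (7,1)(W) — all W, so L
(7,7): →(5,7)(W), (7,2)(W) — all W, so L
(7,8): →(5,8)(W), (7,3)(W) — all W, so L
(8,0): →(6,0)(W) only, which is W, so L
(8,1): →(6,1)(W) only, which is W, so L
(8,2): →(6,2)(W) only, which is W, so L
(8,3): →(6,3)(W) only, which is W, so L
(8,4): →(6,4)(W) only, which is W, so L
(9,0): →(7,0)(W) only, which is W, so L
(9,1): →(7,1)(W) only, which is W, so L
(9,2): →(7,2)(W) only, which is W, so L
(9,3): →(7,3)(W) only, which is W, so L
(9,4): →(7,4)(W) only, which is W, so L
Every other cell has at least one move into one of the L cells above, so it is W.
L cells per row: a=0: 5, a=1: 5, a=2: 4, a=3: 4, a=4: 5, a=5: 5, a=6: 4, a=7: 4, a=8: 5, a=9: 5; total 46.

46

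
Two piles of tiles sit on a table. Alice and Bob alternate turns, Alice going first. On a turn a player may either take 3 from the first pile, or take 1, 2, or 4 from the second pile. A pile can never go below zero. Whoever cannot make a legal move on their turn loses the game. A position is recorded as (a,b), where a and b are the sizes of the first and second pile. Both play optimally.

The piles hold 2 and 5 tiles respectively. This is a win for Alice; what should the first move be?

Build the W/L table. Terminal = L. A non-terminal position is W if it has a move to some L; otherwise it is L.
No move ever increases a pile, so every position that can arise here has a ≤ 2 and b ≤ 5; it is enough to label the cells with 0 ≤ a ≤ 2 and 0 ≤ b ≤ 5.
Every move lowers a or b (never raises either), so fill the grid row by row in increasing a, and left to right within a row: each cell's successors are then already labelled.
      b=0  b=1  b=2  b=3  b=4  b=5
a=0:    L    W    W    L    W    W
a=1:    L    W    W    L    W    W
a=2:    L    W    W    L    W    W
Cells with no legal move (terminal, hence L): (0,0), (1,0), (2,0).
The remaining L cells, each justified by listing all of its moves:
(0,3): L (options (0,2)(W), (0,1)(W) are all W)
(1,3): L (options (1,2)(W), (1,1)(W) are all W)
(2,3): L (options (2,2)(W), (2,1)(W) are all W)
Every other cell has at least one move into one of the L cells above, so it is W.
From (2,5), the L positions reachable in one move are: (2,3).

Move to (2,3).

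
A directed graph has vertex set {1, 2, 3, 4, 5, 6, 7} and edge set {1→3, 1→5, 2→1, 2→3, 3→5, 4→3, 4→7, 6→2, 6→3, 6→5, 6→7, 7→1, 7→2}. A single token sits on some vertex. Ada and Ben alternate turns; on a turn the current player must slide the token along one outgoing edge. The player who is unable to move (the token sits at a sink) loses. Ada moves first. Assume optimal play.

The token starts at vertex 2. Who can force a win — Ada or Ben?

Ben wins.

Build the W/L table. Terminal = L. A non-terminal position is W if it has a move to some L; otherwise it is L.
Every edge goes from a vertex to one that appears earlier in the order 5, 3, 1, 2, 7, 4, 6, so processing vertices in that order labels each vertex after all of its successors.
5: no outgoing edge → L
3: W (go to 5, an L position)
1: W (go to 5, an L position)
2: L (options 1(W), 3(W) are all W)
7: W (go to 2, an L position)
4: L (options 7(W), 3(W) are all W)
6: W (go to 2, an L position)
The starting position 2 is L: whatever Ada does, the opponent receives a W position.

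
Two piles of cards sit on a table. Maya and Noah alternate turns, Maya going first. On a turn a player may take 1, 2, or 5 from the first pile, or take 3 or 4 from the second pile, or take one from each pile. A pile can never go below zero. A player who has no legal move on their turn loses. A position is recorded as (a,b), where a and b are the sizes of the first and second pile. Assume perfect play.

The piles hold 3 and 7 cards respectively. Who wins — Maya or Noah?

Noah wins.

Compute win/loss labels from the base case upward. A position with no move is L. Any other position is W if it can reach an L in one move, else L.
No move ever increases a pile, so every position that can arise here has a ≤ 3 and b ≤ 7; it is enough to label the cells with 0 ≤ a ≤ 3 and 0 ≤ b ≤ 7.
Every move lowers a or b (never raises either), so fill the grid row by row in increasing a, and left to right within a row: each cell's successors are then already labelled.
      b=0  b=1  b=2  b=3  b=4  b=5  b=6  b=7
a=0:    L    L    L    W    W    W    W    L
a=1:    W    W    W    W    L    L    L    W
a=2:    W    W    W    L    W    W    W    W
a=3:    L    L    L    W    W    W    W    L
Cells with no legal move (terminal, hence L): (0,0), (0,1), (0,2).
The remaining L cells, each justified by listing all of its moves:
(0,7): L (options (0,4)(W), (0,3)(W) are all W)
(1,4): L (options (0,4)(W), (1,1)(W), (1,0)(W), (0,3)(W) are all W)
(1,5): L (options (0,5)(W), (1,2)(W), (1,1)(W), (0,4)(W) are all W)
(1,6): L (options (0,6)(W), (1,3)(W), (1,2)(W), (0,5)(W) are all W)
(2,3): L (options (1,3)(W), (0,3)(W), (2,0)(W), (1,2)(W) are all W)
(3,0): L (options (2,0)(W), (1,0)(W) are all W)
(3,1): L (options (2,1)(W), (1,1)(W), (2,0)(W) are all W)
(3,2): L (options (2,2)(W), (1,2)(W), (2,1)(W) are all W)
(3,7): L (options (2,7)(W), (1,7)(W), (3,4)(W), (3,3)(W), (2,6)(W) are all W)
Every other cell has at least one move into one of the L cells above, so it is W.
Every move from (3,7) reaches a W position, so the mover loses.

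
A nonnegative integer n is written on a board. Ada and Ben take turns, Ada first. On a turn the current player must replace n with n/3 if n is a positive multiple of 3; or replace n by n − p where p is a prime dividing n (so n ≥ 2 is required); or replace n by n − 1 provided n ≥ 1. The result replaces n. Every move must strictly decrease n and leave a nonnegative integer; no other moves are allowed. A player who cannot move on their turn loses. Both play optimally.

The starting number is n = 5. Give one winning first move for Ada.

Build the W/L table. Terminal = L. A non-terminal position is W if it has a move to some L; otherwise it is L.
n=0: no move → L
n=1: →0(L), so W
n=2: →0(L), so W
n=3: →0(L), so W
n=4: →2(W), 3(W) — all W, so L
n=5: →0(L), so W
From 5, the L positions reachable in one move are: 0, 4. Any move reaching one of these is winning.

Move to 0.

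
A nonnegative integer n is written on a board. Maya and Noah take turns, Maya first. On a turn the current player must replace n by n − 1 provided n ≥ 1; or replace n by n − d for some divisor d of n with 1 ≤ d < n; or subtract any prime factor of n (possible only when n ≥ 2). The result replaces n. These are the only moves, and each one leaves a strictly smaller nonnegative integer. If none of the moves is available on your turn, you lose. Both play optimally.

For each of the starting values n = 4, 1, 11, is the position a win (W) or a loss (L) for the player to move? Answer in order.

Compute win/loss labels from the base case upward. A position with no move is L. Any other position is W if it can reach an L in one move, else L.
n=0: no move → L
n=1: reaches L-position 0 → W
n=2: reaches L-position 0 → W
n=3: reaches L-position 0 → W
n=4: only reaches 2(W), 3(W), all W → L
n=5: reaches L-position 0 → W
n=6: reaches L-position 4 → W
n=7: reaches L-position 0 → W
n=8: reaches L-position 4 → W
n=9: only reaches 6(W), 8(W), all W → L
n=10: reaches L-position 9 → W
n=11: reaches L-position 0 → W

4: L, 1: W, 11: W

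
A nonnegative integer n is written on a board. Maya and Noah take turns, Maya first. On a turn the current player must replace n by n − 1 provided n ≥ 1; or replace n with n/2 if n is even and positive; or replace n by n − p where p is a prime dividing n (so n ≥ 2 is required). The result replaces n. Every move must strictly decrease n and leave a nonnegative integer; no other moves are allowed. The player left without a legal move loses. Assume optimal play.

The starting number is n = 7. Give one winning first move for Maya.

Move to 0.

Work bottom-up. With no move the player to move loses. Otherwise the position is W if at least one move leads to an L position for the opponent, and L if every move leads to a W.
n=0: no move → L
n=1: →0(L), so W
n=2: →0(L), so W
n=3: →0(L), so W
n=4: →2(W), 3(W) — all W, so L
n=5: →0(L), so W
n=6: →4(L), so W
n=7: →0(L), so W
From 7, the L positions reachable in one move are: 0.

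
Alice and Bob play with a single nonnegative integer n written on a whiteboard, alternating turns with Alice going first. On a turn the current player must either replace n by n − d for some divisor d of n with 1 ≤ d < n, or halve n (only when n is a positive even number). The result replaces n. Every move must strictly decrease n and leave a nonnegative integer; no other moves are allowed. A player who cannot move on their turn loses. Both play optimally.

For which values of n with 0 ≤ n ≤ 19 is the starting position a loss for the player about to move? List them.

0, 1, 3, 5, 7, 9, 11, 13, 15, 17, 19

Compute win/loss labels from the base case upward. A position with no move is L. Any other position is W if it can reach an L in one move, else L.
n=0: no move → L
n=1: no move → L
n=2: →1(L), so W
n=3: →2(W) only, which is W, so L
n=4: →3(L), so W
n=5: →4(W) only, which is W, so L
n=6: →3(L), so W
n=7: →6(W) only, which is W, so L
n=8: →7(L), so W
n=9: →6(W), 8(W) — all W, so L
n=10: →5(L), so W
n=11: →10(W) only, which is W, so L
n=12: →9(L), so W
n=13: →12(W) only, which is W, so L
n=14: →7(L), so W
n=15: →10(W), 12(W), 14(W) — all W, so L
n=16: →15(L), so W
n=17: →16(W) only, which is W, so L
n=18: →9(L), so W
n=19: →18(W) only, which is W, so L
The losing starting values of n are exactly the entries labelled L in this table (11 of them).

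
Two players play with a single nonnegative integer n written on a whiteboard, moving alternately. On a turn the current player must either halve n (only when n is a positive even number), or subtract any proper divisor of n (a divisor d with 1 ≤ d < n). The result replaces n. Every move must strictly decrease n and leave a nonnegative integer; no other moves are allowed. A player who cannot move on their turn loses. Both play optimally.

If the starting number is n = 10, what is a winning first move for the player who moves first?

Positions with no move are L. A position that does have a move is losing for the player to move precisely when every available move leads to a winning position for the opponent. Fill in the labels:
n=0: no move → L
n=1: no move → L
n=2: W (go to 1, an L position)
n=3: L (sole option 2(W) is W)
n=4: W (go to 3, an L position)
n=5: L (sole option 4(W) is W)
n=6: W (go to 3, an L position)
n=7: L (sole option 6(W) is W)
n=8: W (go to 7, an L position)
n=9: L (options 6(W), 8(W) are all W)
n=10: W (go to 5, an L position)
From 10, the L positions reachable in one move are: 5, 9. Any move reaching one of these is winning.

Move to 5.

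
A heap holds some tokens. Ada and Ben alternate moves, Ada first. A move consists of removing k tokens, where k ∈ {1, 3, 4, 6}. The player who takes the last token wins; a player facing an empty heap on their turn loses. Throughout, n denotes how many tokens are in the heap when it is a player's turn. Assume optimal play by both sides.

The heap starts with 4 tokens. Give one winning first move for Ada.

Remove 4, leaving 0.

Compute win/loss labels from the base case upward. A position with no move is L. Any other position is W if it can reach an L in one move, else L.
n=0: no move → L
n=1: W (go to 0, an L position)
n=2: L (sole option 1(W) is W)
n=3: W (go to 2, an L position)
n=4: W (go to 0, an L position)
From 4, the L positions reachable in one move are: 0.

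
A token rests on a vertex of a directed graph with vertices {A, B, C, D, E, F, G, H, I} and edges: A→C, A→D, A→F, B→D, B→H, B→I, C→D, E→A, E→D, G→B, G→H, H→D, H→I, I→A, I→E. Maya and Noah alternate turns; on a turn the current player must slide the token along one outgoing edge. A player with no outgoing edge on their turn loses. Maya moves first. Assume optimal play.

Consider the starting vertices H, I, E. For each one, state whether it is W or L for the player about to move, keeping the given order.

Work bottom-up. With no move the player to move loses. Otherwise the position is W if at least one move leads to an L position for the opponent, and L if every move leads to a W.
Every edge goes from a vertex to one that appears earlier in the order D, F, C, A, E, I, H, B, G, so processing vertices in that order labels each vertex after all of its successors.
D: no outgoing edge → L
F: no outgoing edge → L
C: reaches L-position D → W
A: reaches L-position F → W
E: reaches L-position D → W
I: only reaches E(W), A(W), all W → L
H: reaches L-position I → W
B: reaches L-position I → W
G: only reaches B(W), H(W), all W → L

H: W, I: L, E: W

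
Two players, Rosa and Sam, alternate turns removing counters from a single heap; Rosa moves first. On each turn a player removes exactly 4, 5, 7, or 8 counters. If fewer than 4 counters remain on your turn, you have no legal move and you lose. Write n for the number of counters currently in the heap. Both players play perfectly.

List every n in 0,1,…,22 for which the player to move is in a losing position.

0, 1, 2, 3, 12, 13, 14, 15

Work bottom-up. With no move the player to move loses. Otherwise the position is W if at least one move leads to an L position for the opponent, and L if every move leads to a W.
n=0: no move → L
n=1: no move → L
n=2: no move → L
n=3: no move → L
n=4: reaches L-position 0 → W
n=5: reaches L-position 1 → W
n=6: reaches L-position 2 → W
n=7: reaches L-position 3 → W
n=8: reaches L-position 3 → W
n=9: reaches L-position 2 → W
n=10: reaches L-position 3 → W
n=11: reaches L-position 3 → W
n=12: only reaches 8(W), 7(W), 5(W), 4(W), all W → L
n=13: only reaches 9(W), 8(W), 6(W), 5(W), all W → L
n=14: only reaches 10(W), 9(W), 7(W), 6(W), all W → L
n=15: only reaches 11(W), 10(W), 8(W), 7(W), all W → L
n=16: reaches L-position 12 → W
n=17: reaches L-position 13 → W
n=18: reaches L-position 14 → W
n=19: reaches L-position 15 → W
n=20: reaches L-position 15 → W
n=21: reaches L-position 14 → W
n=22: reaches L-position 15 → W
Reading off the rows marked L gives the requested list; there are 8 such values of n.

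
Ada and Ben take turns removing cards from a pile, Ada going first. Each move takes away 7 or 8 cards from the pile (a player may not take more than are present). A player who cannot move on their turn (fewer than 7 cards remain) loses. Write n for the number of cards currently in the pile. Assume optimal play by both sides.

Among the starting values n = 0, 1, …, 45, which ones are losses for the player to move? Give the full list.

Use the standard recursion: the mover loses at a terminal position; elsewhere, the mover wins exactly when some move hands the opponent an L position.
n=0: no move → L
n=1: no move → L
n=2: no move → L
n=3: no move → L
n=4: no move → L
n=5: no move → L
n=6: no move → L
n=7: can move to 0, which is L ⇒ W
n=8: can move to 1, which is L ⇒ W
n=9: can move to 2, which is L ⇒ W
n=10: can move to 3, which is L ⇒ W
n=11: can move to 4, which is L ⇒ W
n=12: can move to 5, which is L ⇒ W
n=13: can move to 6, which is L ⇒ W
n=14: can move to 6, which is L ⇒ W
n=15: moves to 8(W), 7(W); every one is W ⇒ L
n=16: moves to 9(W), 8(W); every one is W ⇒ L
n=17: moves to 10(W), 9(W); every one is W ⇒ L
n=18: moves to 11(W), 10(W); every one is W ⇒ L
n=19: moves to 12(W), 11(W); every one is W ⇒ L
n=20: moves to 13(W), 12(W); every one is W ⇒ L
n=21: moves to 14(W), 13(W); every one is W ⇒ L
n=22: can move to 15, which is L ⇒ W
n=23: can move to 16, which is L ⇒ W
n=24: can move to 17, which is L ⇒ W
n=25: can move to 18, which is L ⇒ W
n=26: can move to 19, which is L ⇒ W
n=27: can move to 20, which is L ⇒ W
n=28: can move to 21, which is L ⇒ W
n=29: can move to 21, which is L ⇒ W
n=30: moves to 23(W), 22(W); every one is W ⇒ L
n=31: moves to 24(W), 23(W); every one is W ⇒ L
n=32: moves to 25(W), 24(W); every one is W ⇒ L
n=33: moves to 26(W), 25(W); every one is W ⇒ L
n=34: moves to 27(W), 26(W); every one is W ⇒ L
n=35: moves to 28(W), 27(W); every one is W ⇒ L
n=36: moves to 29(W), 28(W); every one is W ⇒ L
n=37: can move to 30, which is L ⇒ W
n=38: can move to 31, which is L ⇒ W
n=39: can move to 32, which is L ⇒ W
n=40: can move to 33, which is L ⇒ W
n=41: can move to 34, which is L ⇒ W
n=42: can move to 35, which is L ⇒ W
n=43: can move to 36, which is L ⇒ W
n=44: can move to 36, which is L ⇒ W
n=45: moves to 38(W), 37(W); every one is W ⇒ L
Reading off the rows marked L gives the requested list; there are 22 such values of n.

0, 1, 2, 3, 4, 5, 6, 15, 16, 17, 18, 19, 20, 21, 30, 31, 32, 33, 34, 35, 36, 45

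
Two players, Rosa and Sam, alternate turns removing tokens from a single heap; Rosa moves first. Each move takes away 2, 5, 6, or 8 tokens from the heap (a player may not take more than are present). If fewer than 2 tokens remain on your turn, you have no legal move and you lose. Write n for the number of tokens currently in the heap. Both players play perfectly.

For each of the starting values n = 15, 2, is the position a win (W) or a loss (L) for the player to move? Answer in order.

15: L, 2: W

Use the standard recursion: the mover loses at a terminal position; elsewhere, the mover wins exactly when some move hands the opponent an L position.
n=0: no move → L
n=1: no move → L
n=2: W (go to 0, an L position)
n=3: W (go to 1, an L position)
n=4: L (sole option 2(W) is W)
n=5: W (go to 0, an L position)
n=6: W (go to 4, an L position)
n=7: W (go to 1, an L position)
n=8: W (go to 0, an L position)
n=9: W (go to 4, an L position)
n=10: W (go to 4, an L position)
n=11: L (options 9(W), 6(W), 5(W), 3(W) are all W)
n=12: W (go to 4, an L position)
n=13: W (go to 11, an L position)
n=14: L (options 12(W), 9(W), 8(W), 6(W) are all W)
n=15: L (options 13(W), 10(W), 9(W), 7(W) are all W)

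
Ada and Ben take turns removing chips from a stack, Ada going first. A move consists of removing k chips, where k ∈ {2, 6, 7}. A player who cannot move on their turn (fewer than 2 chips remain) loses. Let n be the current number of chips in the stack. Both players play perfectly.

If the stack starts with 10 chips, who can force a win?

Use the standard recursion: the mover loses at a terminal position; elsewhere, the mover wins exactly when some move hands the opponent an L position.
n=0: no move → L
n=1: no move → L
n=2: reaches L-position 0 → W
n=3: reaches L-position 1 → W
n=4: only reaches 2(W), which is W → L
n=5: only reaches 3(W), which is W → L
n=6: reaches L-position 4 → W
n=7: reaches L-position 5 → W
n=8: reaches L-position 1 → W
n=9: only reaches 7(W), 3(W), 2(W), all W → L
n=10: reaches L-position 4 → W
The starting position 10 is W: Ada should remove 6, leaving 4, handing over an L position.

Ada wins.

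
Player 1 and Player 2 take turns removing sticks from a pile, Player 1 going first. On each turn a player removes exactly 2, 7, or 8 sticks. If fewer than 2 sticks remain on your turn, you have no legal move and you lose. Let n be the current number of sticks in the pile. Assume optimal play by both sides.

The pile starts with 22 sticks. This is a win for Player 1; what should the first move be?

Use the standard recursion: the mover loses at a terminal position; elsewhere, the mover wins exactly when some move hands the opponent an L position.
n=0: no move → L
n=1: no move → L
n=2: can move to 0, which is L ⇒ W
n=3: can move to 1, which is L ⇒ W
n=4: the only move is to 2(W), a W ⇒ L
n=5: the only move is to 3(W), a W ⇒ L
n=6: can move to 4, which is L ⇒ W
n=7: can move to 5, which is L ⇒ W
n=8: can move to 1, which is L ⇒ W
n=9: can move to 1, which is L ⇒ W
n=10: moves to 8(W), 3(W), 2(W); every one is W ⇒ L
n=11: can move to 4, which is L ⇒ W
n=12: can move to 10, which is L ⇒ W
n=13: can move to 5, which is L ⇒ W
n=14: moves to 12(W), 7(W), 6(W); every one is W ⇒ L
n=15: moves to 13(W), 8(W), 7(W); every one is W ⇒ L
n=16: can move to 14, which is L ⇒ W
n=17: can move to 15, which is L ⇒ W
n=18: can move to 10, which is L ⇒ W
n=19: moves to 17(W), 12(W), 11(W); every one is W ⇒ L
n=20: moves to 18(W), 13(W), 12(W); every one is W ⇒ L
n=21: can move to 19, which is L ⇒ W
n=22: can move to 20, which is L ⇒ W
From 22, the L positions reachable in one move are: 20, 15, 14. Any move reaching one of these is winning.

Remove 2, leaving 20.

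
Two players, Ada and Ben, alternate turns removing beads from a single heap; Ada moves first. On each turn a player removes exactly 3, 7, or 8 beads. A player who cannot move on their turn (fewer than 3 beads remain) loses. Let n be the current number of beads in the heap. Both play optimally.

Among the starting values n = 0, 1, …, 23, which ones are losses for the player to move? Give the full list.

Compute win/loss labels from the base case upward. A position with no move is L. Any other position is W if it can reach an L in one move, else L.
n=0: no move → L
n=1: no move → L
n=2: no move → L
n=3: W (go to 0, an L position)
n=4: W (go to 1, an L position)
n=5: W (go to 2, an L position)
n=6: L (sole option 3(W) is W)
n=7: W (go to 0, an L position)
n=8: W (go to 1, an L position)
n=9: W (go to 6, an L position)
n=10: W (go to 2, an L position)
n=11: L (options 8(W), 4(W), 3(W) are all W)
n=12: L (options 9(W), 5(W), 4(W) are all W)
n=13: W (go to 6, an L position)
n=14: W (go to 11, an L position)
n=15: W (go to 12, an L position)
n=16: L (options 13(W), 9(W), 8(W) are all W)
n=17: L (options 14(W), 10(W), 9(W) are all W)
n=18: W (go to 11, an L position)
n=19: W (go to 16, an L position)
n=20: W (go to 17, an L position)
n=21: L (options 18(W), 14(W), 13(W) are all W)
n=22: L (options 19(W), 15(W), 14(W) are all W)
n=23: W (go to 16, an L position)
Reading off the rows marked L gives the requested list; there are 10 such values of n.

0, 1, 2, 6, 11, 12, 16, 17, 21, 22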